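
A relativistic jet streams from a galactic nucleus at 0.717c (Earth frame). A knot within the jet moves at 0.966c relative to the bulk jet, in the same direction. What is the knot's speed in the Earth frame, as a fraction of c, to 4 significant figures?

u ≈ 0.9943c

Relativistic velocity addition: u = (u' + v)/(1 + u'v/c²)
= (0.966 + 0.717)/(1 + 0.966×0.717) = 1.683/1.69262 = 0.9943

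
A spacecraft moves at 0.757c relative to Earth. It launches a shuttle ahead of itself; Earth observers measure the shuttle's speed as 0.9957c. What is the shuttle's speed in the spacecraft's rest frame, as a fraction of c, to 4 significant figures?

u' ≈ 0.9693c

Inverse velocity addition: u' = (u − v)/(1 − uv/c²)
= (0.9957 − 0.757)/(1 − 0.9957×0.757) = 0.2387/0.246255 = 0.9693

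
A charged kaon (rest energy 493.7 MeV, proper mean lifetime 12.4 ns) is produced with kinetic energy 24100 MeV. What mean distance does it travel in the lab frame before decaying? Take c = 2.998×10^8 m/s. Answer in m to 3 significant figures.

γ = 1 + K/(m₀c²) = 1 + 24100/493.7 = 49.815
β = √(1 − 1/γ²) = 0.99980
Dilated lifetime: γτ₀ = 49.815 × 12.4 ns = 617.71 ns
d = βc·γτ₀ = 0.99980 × (2.998×10^8 m/s) × 6.1771×10^-7 s = 185 m

d ≈ 185 m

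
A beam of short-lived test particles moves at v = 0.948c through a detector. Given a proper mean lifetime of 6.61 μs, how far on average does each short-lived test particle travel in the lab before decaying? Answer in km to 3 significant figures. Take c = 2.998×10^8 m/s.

γ = 1/√(1 − 0.948²) = 3.1420
Dilated lifetime: Δt = γτ₀ = 3.1420 × 6.61 μs = 20.769 μs
d = vΔt = 0.948c × 20.769 μs = 2.8421×10^8 m/s × 2.0769×10^-5 s = 5.90 km

d ≈ 5.90 km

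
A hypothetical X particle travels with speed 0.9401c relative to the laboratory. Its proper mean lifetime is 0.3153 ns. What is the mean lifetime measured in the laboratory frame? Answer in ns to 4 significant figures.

γ = 1/√(1 − 0.9401²) = 2.93342
Time dilation: Δt = γτ₀ = 2.93342 × 0.3153 ns = 0.9249 ns

Δt ≈ 0.9249 ns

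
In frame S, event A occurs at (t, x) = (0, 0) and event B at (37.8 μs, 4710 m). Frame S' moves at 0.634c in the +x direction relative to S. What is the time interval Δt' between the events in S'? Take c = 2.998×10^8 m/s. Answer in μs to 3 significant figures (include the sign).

γ = 1/√(1 − 0.634²) = 1.2931
Δt' = γ(Δt − vΔx/c²) = 1.2931 × (37.8 μs − 0.634×4710 m / (2.998×10^8 m/s))
= 1.2931 × (27.840 μs) = 36.0 μs

Δt' ≈ 36.0 μs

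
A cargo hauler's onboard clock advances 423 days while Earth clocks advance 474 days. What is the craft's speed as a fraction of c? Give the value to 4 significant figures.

β ≈ 0.4512

γ = Δt/τ₀ = 474/423 = 1.12057
β = √(1 − 1/γ²) = √(1 − 1/1.12057²) = 0.4512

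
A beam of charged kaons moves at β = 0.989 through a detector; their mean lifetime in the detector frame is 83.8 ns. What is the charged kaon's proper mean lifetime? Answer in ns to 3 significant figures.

γ = 1/√(1 − 0.989²) = 6.7606
Proper time: τ₀ = Δt/γ = 83.8/6.7606 = 12.4 ns

τ₀ ≈ 12.4 ns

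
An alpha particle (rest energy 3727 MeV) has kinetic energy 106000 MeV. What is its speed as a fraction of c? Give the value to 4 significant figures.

β ≈ 0.9994

γ = 1 + K/(m₀c²) = 1 + 106000/3727 = 29.4411
β = √(1 − 1/γ²) = 0.9994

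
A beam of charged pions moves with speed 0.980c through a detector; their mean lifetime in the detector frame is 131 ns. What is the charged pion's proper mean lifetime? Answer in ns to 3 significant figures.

γ = 1/√(1 − 0.980²) = 5.0252
Proper time: τ₀ = Δt/γ = 131/5.0252 = 26.1 ns

τ₀ ≈ 26.1 ns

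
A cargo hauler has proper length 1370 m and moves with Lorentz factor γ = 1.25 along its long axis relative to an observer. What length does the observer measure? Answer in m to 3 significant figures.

γ = 1.25 (given)
Length contraction: L = L₀/γ = 1370/1.25 = 1100 m

L ≈ 1100 m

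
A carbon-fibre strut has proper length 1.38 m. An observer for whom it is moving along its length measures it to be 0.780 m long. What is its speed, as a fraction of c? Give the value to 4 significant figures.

β ≈ 0.8249

γ = L₀/L = 1.38/0.780 = 1.76923
β = √(1 − 1/γ²) = 0.8249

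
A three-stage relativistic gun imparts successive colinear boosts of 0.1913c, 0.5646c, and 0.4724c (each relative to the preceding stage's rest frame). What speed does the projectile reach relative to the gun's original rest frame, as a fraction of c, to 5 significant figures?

Compose boost 2: (0.5646 + 0.1913)/(1 + 0.5646×0.1913) = 0.75590/1.108008 = 0.6822153
Compose boost 3: (0.4724 + 0.6822153)/(1 + 0.4724×0.6822153) = 1.154615/1.322279 = 0.87320

u ≈ 0.87320c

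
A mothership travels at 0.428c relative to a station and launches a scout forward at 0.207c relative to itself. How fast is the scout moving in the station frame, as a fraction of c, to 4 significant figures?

Compose boost 2: (0.207 + 0.428)/(1 + 0.207×0.428) = 0.6350/1.08860 = 0.5833

u ≈ 0.5833c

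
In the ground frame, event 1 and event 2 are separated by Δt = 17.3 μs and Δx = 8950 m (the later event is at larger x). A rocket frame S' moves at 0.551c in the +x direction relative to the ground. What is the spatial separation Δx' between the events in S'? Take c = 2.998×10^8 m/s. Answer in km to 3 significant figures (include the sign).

Δx' ≈ 7.30 km

γ = 1/√(1 − 0.551²) = 1.1983
Δx' = γ(Δx − vΔt) = 1.1983 × (8950 m − 0.551×(2.998×10^8 m/s)×17.3×10^-6 s)
= 1.1983 × (6092.2 m) = 7.30 km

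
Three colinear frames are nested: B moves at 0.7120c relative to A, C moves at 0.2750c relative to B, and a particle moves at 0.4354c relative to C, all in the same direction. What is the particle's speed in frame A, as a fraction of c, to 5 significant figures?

Compose boost 2: (0.2750 + 0.7120)/(1 + 0.2750×0.7120) = 0.98700/1.195800 = 0.8253889
Compose boost 3: (0.4354 + 0.8253889)/(1 + 0.4354×0.8253889) = 1.260789/1.359374 = 0.92748

u ≈ 0.92748c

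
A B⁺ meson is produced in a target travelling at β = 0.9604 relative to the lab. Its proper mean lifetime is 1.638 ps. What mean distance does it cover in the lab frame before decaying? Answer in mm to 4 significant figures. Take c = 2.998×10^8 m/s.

γ = 1/√(1 − 0.9604²) = 3.58905
Dilated lifetime: Δt = γτ₀ = 3.58905 × 1.638 ps = 5.87887 ps
d = vΔt = 0.9604c × 5.87887 ps = 2.87928×10^8 m/s × 5.87887×10^-12 s = 1.693 mm

d ≈ 1.693 mm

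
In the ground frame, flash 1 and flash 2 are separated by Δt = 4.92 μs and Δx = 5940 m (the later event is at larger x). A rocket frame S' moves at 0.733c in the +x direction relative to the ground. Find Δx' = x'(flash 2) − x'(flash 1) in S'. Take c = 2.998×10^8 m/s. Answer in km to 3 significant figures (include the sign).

Δx' ≈ 7.14 km

γ = 1/√(1 − 0.733²) = 1.4701
Δx' = γ(Δx − vΔt) = 1.4701 × (5940 m − 0.733×(2.998×10^8 m/s)×4.92×10^-6 s)
= 1.4701 × (4858.8 m) = 7.14 km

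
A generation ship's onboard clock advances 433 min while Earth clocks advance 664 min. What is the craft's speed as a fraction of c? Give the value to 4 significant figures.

γ = Δt/τ₀ = 664/433 = 1.53349
β = √(1 − 1/γ²) = √(1 − 1/1.53349²) = 0.7581

β ≈ 0.7581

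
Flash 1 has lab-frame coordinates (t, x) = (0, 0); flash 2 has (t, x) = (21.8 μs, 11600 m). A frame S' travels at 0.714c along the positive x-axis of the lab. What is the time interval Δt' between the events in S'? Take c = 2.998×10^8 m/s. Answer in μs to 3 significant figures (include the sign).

γ = 1/√(1 − 0.714²) = 1.4283
Δt' = γ(Δt − vΔx/c²) = 1.4283 × (21.8 μs − 0.714×11600 m / (2.998×10^8 m/s))
= 1.4283 × (-5.8264 μs) = -8.32 μs

Δt' ≈ -8.32 μs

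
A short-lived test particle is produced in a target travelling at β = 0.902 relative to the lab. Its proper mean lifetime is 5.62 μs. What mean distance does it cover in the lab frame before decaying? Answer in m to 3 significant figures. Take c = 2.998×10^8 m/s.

d ≈ 3520 m

γ = 1/√(1 − 0.902²) = 2.3162
Dilated lifetime: Δt = γτ₀ = 2.3162 × 5.62 μs = 13.017 μs
d = vΔt = 0.902c × 13.017 μs = 2.7042×10^8 m/s × 1.3017×10^-5 s = 3520 m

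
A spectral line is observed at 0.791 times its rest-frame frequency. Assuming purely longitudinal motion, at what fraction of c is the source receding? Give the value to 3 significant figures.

β ≈ 0.230

f_obs/f_src = √((1−β)/(1+β)) = 0.791  ⇒  (1−β)/(1+β) = 0.62568
β = |1 − D²|/(1 + D²) = |1 − 0.62568|/(1 + 0.62568) = 0.230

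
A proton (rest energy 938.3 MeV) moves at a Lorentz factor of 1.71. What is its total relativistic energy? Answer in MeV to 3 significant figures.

E ≈ 1600 MeV

γ = 1.71 (given)
E = γm₀c² = 1.71 × 938.3 MeV = 1600 MeV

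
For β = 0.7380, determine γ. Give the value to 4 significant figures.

γ = 1/√(1 − β²) = 1/√(1 − 0.7380²) = 1/√(0.455356) = 1.482

γ ≈ 1.482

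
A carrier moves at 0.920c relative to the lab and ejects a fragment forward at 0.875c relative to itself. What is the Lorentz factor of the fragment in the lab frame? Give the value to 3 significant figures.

γ ≈ 9.51

u_lab = (0.875 + 0.920)/(1 + 0.875×0.920) = 1.795/1.80500 = 0.994460
γ = 1/√(1 − 0.994460²) = 9.51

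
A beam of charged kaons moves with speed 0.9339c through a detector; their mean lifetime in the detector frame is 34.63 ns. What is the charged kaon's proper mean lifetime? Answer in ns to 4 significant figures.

γ = 1/√(1 − 0.9339²) = 2.79693
Proper time: τ₀ = Δt/γ = 34.63/2.79693 = 12.38 ns

τ₀ ≈ 12.38 ns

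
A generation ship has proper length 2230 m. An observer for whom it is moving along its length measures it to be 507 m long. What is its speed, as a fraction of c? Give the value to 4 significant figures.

β ≈ 0.9738

γ = L₀/L = 2230/507 = 4.39842
β = √(1 − 1/γ²) = 0.9738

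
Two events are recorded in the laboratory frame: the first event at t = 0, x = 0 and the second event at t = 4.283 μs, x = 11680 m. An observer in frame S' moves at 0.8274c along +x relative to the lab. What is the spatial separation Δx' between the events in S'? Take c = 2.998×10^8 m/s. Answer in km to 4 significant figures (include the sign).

Δx' ≈ 18.91 km

γ = 1/√(1 − 0.8274²) = 1.78059
Δx' = γ(Δx − vΔt) = 1.78059 × (11680 m − 0.8274×(2.998×10^8 m/s)×4.283×10^-6 s)
= 1.78059 × (10617.6 m) = 18.91 km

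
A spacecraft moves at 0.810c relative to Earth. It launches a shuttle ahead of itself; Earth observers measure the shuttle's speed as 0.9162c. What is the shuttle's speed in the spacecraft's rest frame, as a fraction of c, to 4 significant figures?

u' ≈ 0.4118c

Inverse velocity addition: u' = (u − v)/(1 − uv/c²)
= (0.9162 − 0.810)/(1 − 0.9162×0.810) = 0.1062/0.257878 = 0.4118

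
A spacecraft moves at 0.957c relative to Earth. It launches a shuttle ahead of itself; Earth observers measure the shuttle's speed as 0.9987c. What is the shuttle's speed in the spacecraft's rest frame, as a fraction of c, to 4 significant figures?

Inverse velocity addition: u' = (u − v)/(1 − uv/c²)
= (0.9987 − 0.957)/(1 − 0.9987×0.957) = 0.04170/0.0442441 = 0.9425

u' ≈ 0.9425c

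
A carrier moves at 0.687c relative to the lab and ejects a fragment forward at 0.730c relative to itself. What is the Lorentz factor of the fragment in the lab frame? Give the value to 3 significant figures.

u_lab = (0.730 + 0.687)/(1 + 0.730×0.687) = 1.417/1.50151 = 0.943717
γ = 1/√(1 − 0.943717²) = 3.02

γ ≈ 3.02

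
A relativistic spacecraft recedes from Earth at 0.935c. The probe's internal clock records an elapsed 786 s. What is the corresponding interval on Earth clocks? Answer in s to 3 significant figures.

Δt ≈ 2220 s

γ = 1/√(1 − 0.935²) = 2.8197
Time dilation: Δt = γτ₀ = 2.8197 × 786 s = 2220 s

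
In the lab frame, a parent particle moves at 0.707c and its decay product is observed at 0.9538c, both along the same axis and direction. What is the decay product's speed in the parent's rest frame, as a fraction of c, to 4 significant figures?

u' ≈ 0.7578c

Inverse velocity addition: u' = (u − v)/(1 − uv/c²)
= (0.9538 − 0.707)/(1 − 0.9538×0.707) = 0.2468/0.325663 = 0.7578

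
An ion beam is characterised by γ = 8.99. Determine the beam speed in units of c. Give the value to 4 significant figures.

β ≈ 0.9938

β = √(1 − 1/γ²) = √(1 − 1/8.99²) = √(0.987627) = 0.9938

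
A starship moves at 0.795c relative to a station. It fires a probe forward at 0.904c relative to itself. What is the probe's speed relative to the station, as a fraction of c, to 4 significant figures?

u ≈ 0.9885c

Relativistic velocity addition: u = (u' + v)/(1 + u'v/c²)
= (0.904 + 0.795)/(1 + 0.904×0.795) = 1.699/1.71868 = 0.9885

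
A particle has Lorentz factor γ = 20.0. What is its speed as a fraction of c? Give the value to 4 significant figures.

β = √(1 − 1/γ²) = √(1 − 1/20.0²) = √(0.997500) = 0.9987

β ≈ 0.9987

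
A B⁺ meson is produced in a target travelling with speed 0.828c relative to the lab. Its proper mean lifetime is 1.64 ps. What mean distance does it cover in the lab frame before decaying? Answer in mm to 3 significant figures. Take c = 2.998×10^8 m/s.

d ≈ 0.726 mm

γ = 1/√(1 − 0.828²) = 1.7834
Dilated lifetime: Δt = γτ₀ = 1.7834 × 1.64 ps = 2.9248 ps
d = vΔt = 0.828c × 2.9248 ps = 2.4823×10^8 m/s × 2.9248×10^-12 s = 0.726 mm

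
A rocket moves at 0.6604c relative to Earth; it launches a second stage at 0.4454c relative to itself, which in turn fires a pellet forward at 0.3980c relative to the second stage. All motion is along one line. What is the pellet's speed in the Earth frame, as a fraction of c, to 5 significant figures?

u ≈ 0.93462c

Compose boost 2: (0.4454 + 0.6604)/(1 + 0.4454×0.6604) = 1.1058/1.294142 = 0.8544656
Compose boost 3: (0.3980 + 0.8544656)/(1 + 0.3980×0.8544656) = 1.252466/1.340077 = 0.93462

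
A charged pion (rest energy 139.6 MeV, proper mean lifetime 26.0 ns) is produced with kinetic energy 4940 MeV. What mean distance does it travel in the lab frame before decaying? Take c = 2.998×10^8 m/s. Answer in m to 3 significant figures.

d ≈ 284 m

γ = 1 + K/(m₀c²) = 1 + 4940/139.6 = 36.387
β = √(1 − 1/γ²) = 0.99962
Dilated lifetime: γτ₀ = 36.387 × 26.0 ns = 946.06 ns
d = βc·γτ₀ = 0.99962 × (2.998×10^8 m/s) × 9.4606×10^-7 s = 284 m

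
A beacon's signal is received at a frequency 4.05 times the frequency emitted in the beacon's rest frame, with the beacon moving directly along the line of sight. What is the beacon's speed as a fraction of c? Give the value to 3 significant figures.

f_obs/f_src = √((1+β)/(1−β)) = 4.05  ⇒  (1+β)/(1−β) = 16.402
β = |1 − D²|/(1 + D²) = |1 − 16.402|/(1 + 16.402) = 0.885

β ≈ 0.885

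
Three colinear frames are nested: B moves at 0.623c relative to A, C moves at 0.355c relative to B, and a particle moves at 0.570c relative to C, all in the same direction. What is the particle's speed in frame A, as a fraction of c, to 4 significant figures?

Compose boost 2: (0.355 + 0.623)/(1 + 0.355×0.623) = 0.9780/1.22117 = 0.800875
Compose boost 3: (0.570 + 0.800875)/(1 + 0.570×0.800875) = 1.37087/1.45650 = 0.9412

u ≈ 0.9412c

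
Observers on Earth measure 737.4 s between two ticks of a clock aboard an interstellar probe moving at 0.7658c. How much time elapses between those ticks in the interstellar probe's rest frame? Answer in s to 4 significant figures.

τ₀ ≈ 474.2 s

γ = 1/√(1 − 0.7658²) = 1.55502
Proper time: τ₀ = Δt/γ = 737.4/1.55502 = 474.2 s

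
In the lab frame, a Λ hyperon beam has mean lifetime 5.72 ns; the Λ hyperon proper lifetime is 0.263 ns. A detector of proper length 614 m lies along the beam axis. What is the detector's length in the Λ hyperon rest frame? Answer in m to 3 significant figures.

Time dilation ⇒ γ = Δt/τ₀ = 5.72/0.263 = 21.749
Length contraction: L = L₀/γ = 614/21.749 = 28.2 m

L ≈ 28.2 m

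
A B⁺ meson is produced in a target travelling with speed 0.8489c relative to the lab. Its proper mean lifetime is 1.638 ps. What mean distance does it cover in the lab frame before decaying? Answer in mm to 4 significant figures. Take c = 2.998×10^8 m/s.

d ≈ 0.7887 mm

γ = 1/√(1 − 0.8489²) = 1.89196
Dilated lifetime: Δt = γτ₀ = 1.89196 × 1.638 ps = 3.09902 ps
d = vΔt = 0.8489c × 3.09902 ps = 2.54500×10^8 m/s × 3.09902×10^-12 s = 0.7887 mm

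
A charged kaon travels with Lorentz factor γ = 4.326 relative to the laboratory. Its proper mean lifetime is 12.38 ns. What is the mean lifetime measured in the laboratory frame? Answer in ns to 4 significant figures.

Δt ≈ 53.56 ns

γ = 4.326 (given)
Time dilation: Δt = γτ₀ = 4.326 × 12.38 ns = 53.56 ns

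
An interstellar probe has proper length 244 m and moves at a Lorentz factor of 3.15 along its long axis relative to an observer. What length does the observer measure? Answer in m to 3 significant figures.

L ≈ 77.5 m

γ = 3.15 (given)
Length contraction: L = L₀/γ = 244/3.15 = 77.5 m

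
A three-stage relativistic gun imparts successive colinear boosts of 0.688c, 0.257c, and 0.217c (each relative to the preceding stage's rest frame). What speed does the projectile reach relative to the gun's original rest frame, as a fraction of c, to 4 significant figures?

u ≈ 0.8686c

Compose boost 2: (0.257 + 0.688)/(1 + 0.257×0.688) = 0.9450/1.17682 = 0.803014
Compose boost 3: (0.217 + 0.803014)/(1 + 0.217×0.803014) = 1.02001/1.17425 = 0.8686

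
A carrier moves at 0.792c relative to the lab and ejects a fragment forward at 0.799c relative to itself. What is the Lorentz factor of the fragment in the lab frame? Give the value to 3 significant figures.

γ ≈ 4.45

u_lab = (0.799 + 0.792)/(1 + 0.799×0.792) = 1.591/1.63281 = 0.974395
γ = 1/√(1 − 0.974395²) = 4.45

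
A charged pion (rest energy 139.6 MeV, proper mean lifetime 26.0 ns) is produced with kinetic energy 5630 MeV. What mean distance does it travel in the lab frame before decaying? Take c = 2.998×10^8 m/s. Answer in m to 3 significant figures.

d ≈ 322 m

γ = 1 + K/(m₀c²) = 1 + 5630/139.6 = 41.330
β = √(1 − 1/γ²) = 0.99971
Dilated lifetime: γτ₀ = 41.330 × 26.0 ns = 1074.6 ns
d = βc·γτ₀ = 0.99971 × (2.998×10^8 m/s) × 1.0746×10^-6 s = 322 m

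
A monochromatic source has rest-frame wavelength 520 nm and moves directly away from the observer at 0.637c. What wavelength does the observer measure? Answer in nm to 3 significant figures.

Relativistic Doppler: λ_obs = λ_src √((1+β)/(1−β))
= 520 × √(1.6370/0.36300) = 520 × 2.1236 = 1100 nm

λ_obs ≈ 1100 nm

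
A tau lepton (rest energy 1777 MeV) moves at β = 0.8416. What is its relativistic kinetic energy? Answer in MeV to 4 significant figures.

K ≈ 1513 MeV

γ = 1/√(1 − 0.8416²) = 1.85150
K = (γ − 1)m₀c² = (1.85150 − 1) × 1777 MeV = 0.851504 × 1777 MeV = 1513 MeV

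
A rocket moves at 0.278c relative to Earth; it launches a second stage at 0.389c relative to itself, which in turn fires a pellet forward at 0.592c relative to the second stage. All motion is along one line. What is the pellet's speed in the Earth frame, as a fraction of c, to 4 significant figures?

u ≈ 0.8802c

Compose boost 2: (0.389 + 0.278)/(1 + 0.389×0.278) = 0.6670/1.10814 = 0.601908
Compose boost 3: (0.592 + 0.601908)/(1 + 0.592×0.601908) = 1.19391/1.35633 = 0.8802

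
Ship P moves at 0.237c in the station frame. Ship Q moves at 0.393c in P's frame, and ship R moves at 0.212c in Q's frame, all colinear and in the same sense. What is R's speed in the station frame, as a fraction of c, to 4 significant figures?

u ≈ 0.7025c

Compose boost 2: (0.393 + 0.237)/(1 + 0.393×0.237) = 0.6300/1.09314 = 0.576321
Compose boost 3: (0.212 + 0.576321)/(1 + 0.212×0.576321) = 0.788321/1.12218 = 0.7025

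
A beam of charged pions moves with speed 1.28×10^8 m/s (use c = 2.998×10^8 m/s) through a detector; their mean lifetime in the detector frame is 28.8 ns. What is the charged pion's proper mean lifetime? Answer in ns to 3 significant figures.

β = v/c = 1.28×10^8 / 2.998×10^8 = 0.42695
γ = 1/√(1 − 0.42695²) = 1.1059
Proper time: τ₀ = Δt/γ = 28.8/1.1059 = 26.0 ns

τ₀ ≈ 26.0 ns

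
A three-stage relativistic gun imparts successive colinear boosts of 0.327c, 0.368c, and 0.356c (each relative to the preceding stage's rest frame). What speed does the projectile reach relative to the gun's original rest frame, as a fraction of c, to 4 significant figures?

u ≈ 0.7997c

Compose boost 2: (0.368 + 0.327)/(1 + 0.368×0.327) = 0.6950/1.12034 = 0.620350
Compose boost 3: (0.356 + 0.620350)/(1 + 0.356×0.620350) = 0.976350/1.22084 = 0.7997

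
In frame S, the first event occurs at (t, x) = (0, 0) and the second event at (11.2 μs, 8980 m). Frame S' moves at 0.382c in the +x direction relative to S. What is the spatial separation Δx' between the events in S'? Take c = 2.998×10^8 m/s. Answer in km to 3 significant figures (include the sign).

γ = 1/√(1 − 0.382²) = 1.0821
Δx' = γ(Δx − vΔt) = 1.0821 × (8980 m − 0.382×(2.998×10^8 m/s)×11.2×10^-6 s)
= 1.0821 × (7697.3 m) = 8.33 km

Δx' ≈ 8.33 km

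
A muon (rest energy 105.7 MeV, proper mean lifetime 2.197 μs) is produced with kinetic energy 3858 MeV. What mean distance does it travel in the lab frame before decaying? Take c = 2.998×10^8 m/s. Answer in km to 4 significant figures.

γ = 1 + K/(m₀c²) = 1 + 3858/105.7 = 37.4995
β = √(1 − 1/γ²) = 0.999644
Dilated lifetime: γτ₀ = 37.4995 × 2.197 μs = 82.3865 μs
d = βc·γτ₀ = 0.999644 × (2.998×10^8 m/s) × 8.23865×10^-5 s = 24.69 km

d ≈ 24.69 km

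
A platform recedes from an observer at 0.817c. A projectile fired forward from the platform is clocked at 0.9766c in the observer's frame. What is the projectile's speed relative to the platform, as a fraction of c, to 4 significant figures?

Inverse velocity addition: u' = (u − v)/(1 − uv/c²)
= (0.9766 − 0.817)/(1 − 0.9766×0.817) = 0.1596/0.202118 = 0.7896

u' ≈ 0.7896c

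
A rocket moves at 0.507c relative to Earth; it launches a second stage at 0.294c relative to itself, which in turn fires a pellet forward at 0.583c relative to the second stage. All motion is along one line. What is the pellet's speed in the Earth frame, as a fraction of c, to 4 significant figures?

Compose boost 2: (0.294 + 0.507)/(1 + 0.294×0.507) = 0.8010/1.14906 = 0.697093
Compose boost 3: (0.583 + 0.697093)/(1 + 0.583×0.697093) = 1.28009/1.40641 = 0.9102

u ≈ 0.9102c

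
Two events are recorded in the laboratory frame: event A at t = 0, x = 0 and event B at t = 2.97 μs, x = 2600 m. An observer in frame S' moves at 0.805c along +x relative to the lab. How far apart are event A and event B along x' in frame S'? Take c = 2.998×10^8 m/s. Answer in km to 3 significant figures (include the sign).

γ = 1/√(1 − 0.805²) = 1.6856
Δx' = γ(Δx − vΔt) = 1.6856 × (2600 m − 0.805×(2.998×10^8 m/s)×2.97×10^-6 s)
= 1.6856 × (1883.2 m) = 3.17 km

Δx' ≈ 3.17 km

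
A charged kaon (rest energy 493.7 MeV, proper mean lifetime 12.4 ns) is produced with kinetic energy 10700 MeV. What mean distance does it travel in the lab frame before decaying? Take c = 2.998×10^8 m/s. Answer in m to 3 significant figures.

d ≈ 84.2 m

γ = 1 + K/(m₀c²) = 1 + 10700/493.7 = 22.673
β = √(1 − 1/γ²) = 0.99903
Dilated lifetime: γτ₀ = 22.673 × 12.4 ns = 281.15 ns
d = βc·γτ₀ = 0.99903 × (2.998×10^8 m/s) × 2.8115×10^-7 s = 84.2 m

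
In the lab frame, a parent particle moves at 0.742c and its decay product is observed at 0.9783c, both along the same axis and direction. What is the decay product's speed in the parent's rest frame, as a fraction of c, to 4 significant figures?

Inverse velocity addition: u' = (u − v)/(1 − uv/c²)
= (0.9783 − 0.742)/(1 − 0.9783×0.742) = 0.2363/0.274101 = 0.8621

u' ≈ 0.8621c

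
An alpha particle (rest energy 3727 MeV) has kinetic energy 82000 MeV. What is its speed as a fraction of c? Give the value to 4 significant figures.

γ = 1 + K/(m₀c²) = 1 + 82000/3727 = 23.0016
β = √(1 − 1/γ²) = 0.9991

β ≈ 0.9991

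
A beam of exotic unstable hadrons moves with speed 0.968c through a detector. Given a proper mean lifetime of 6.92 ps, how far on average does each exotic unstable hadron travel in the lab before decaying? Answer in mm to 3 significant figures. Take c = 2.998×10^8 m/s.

γ = 1/√(1 − 0.968²) = 3.9849
Dilated lifetime: Δt = γτ₀ = 3.9849 × 6.92 ps = 27.575 ps
d = vΔt = 0.968c × 27.575 ps = 2.9021×10^8 m/s × 2.7575×10^-11 s = 8.00 mm

d ≈ 8.00 mm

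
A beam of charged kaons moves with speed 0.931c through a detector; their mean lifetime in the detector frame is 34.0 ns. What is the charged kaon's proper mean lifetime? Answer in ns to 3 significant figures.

γ = 1/√(1 − 0.931²) = 2.7396
Proper time: τ₀ = Δt/γ = 34.0/2.7396 = 12.4 ns

τ₀ ≈ 12.4 ns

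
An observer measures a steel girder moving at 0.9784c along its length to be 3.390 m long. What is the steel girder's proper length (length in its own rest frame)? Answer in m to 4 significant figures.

γ = 1/√(1 − 0.9784²) = 4.83745
L₀ = γL = 4.83745 × 3.390 = 16.40 m

L₀ ≈ 16.40 m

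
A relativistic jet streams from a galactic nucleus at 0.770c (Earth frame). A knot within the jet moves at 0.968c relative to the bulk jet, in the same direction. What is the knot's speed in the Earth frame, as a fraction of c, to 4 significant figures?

Relativistic velocity addition: u = (u' + v)/(1 + u'v/c²)
= (0.968 + 0.770)/(1 + 0.968×0.770) = 1.738/1.74536 = 0.9958

u ≈ 0.9958c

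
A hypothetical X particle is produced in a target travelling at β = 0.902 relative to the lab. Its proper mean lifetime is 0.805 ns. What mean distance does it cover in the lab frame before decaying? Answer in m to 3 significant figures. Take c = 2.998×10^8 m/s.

d ≈ 0.504 m

γ = 1/√(1 − 0.902²) = 2.3162
Dilated lifetime: Δt = γτ₀ = 2.3162 × 0.805 ns = 1.8646 ns
d = vΔt = 0.902c × 1.8646 ns = 2.7042×10^8 m/s × 1.8646×10^-9 s = 0.504 m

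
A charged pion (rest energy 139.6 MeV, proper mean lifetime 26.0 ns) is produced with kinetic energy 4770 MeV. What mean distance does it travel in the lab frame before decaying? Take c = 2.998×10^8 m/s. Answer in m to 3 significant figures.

d ≈ 274 m

γ = 1 + K/(m₀c²) = 1 + 4770/139.6 = 35.169
β = √(1 − 1/γ²) = 0.99960
Dilated lifetime: γτ₀ = 35.169 × 26.0 ns = 914.40 ns
d = βc·γτ₀ = 0.99960 × (2.998×10^8 m/s) × 9.1440×10^-7 s = 274 m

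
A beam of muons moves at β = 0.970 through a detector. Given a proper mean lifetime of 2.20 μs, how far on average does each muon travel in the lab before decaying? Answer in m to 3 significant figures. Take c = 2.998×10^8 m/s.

γ = 1/√(1 − 0.970²) = 4.1135
Dilated lifetime: Δt = γτ₀ = 4.1135 × 2.20 μs = 9.0496 μs
d = vΔt = 0.970c × 9.0496 μs = 2.9081×10^8 m/s × 9.0496×10^-6 s = 2630 m

d ≈ 2630 m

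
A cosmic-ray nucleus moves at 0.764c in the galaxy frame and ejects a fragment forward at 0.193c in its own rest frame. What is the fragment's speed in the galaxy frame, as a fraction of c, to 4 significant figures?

Compose boost 2: (0.193 + 0.764)/(1 + 0.193×0.764) = 0.9570/1.14745 = 0.8340

u ≈ 0.8340c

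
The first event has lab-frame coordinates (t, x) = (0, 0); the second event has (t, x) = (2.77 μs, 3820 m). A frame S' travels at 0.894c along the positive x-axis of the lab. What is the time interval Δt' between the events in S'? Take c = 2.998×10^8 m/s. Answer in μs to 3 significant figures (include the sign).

Δt' ≈ -19.2 μs

γ = 1/√(1 − 0.894²) = 2.2318
Δt' = γ(Δt − vΔx/c²) = 2.2318 × (2.77 μs − 0.894×3820 m / (2.998×10^8 m/s))
= 2.2318 × (-8.6212 μs) = -19.2 μs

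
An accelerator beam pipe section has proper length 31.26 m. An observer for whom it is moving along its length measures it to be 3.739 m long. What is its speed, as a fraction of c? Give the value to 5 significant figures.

γ = L₀/L = 31.26/3.739 = 8.360524
β = √(1 − 1/γ²) = 0.99282

β ≈ 0.99282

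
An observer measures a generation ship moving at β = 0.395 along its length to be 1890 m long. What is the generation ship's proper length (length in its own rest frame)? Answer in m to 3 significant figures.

γ = 1/√(1 − 0.395²) = 1.0885
L₀ = γL = 1.0885 × 1890 = 2060 m

L₀ ≈ 2060 m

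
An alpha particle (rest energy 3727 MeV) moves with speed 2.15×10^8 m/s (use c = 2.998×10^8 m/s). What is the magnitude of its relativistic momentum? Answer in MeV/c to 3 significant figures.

β = v/c = 2.15×10^8 / 2.998×10^8 = 0.71714
γ = 1/√(1 − 0.71714²) = 1.4349
p = γβm₀c = 1.4349 × 0.71714 × 3727 MeV/c = 3840 MeV/c

p ≈ 3840 MeV/c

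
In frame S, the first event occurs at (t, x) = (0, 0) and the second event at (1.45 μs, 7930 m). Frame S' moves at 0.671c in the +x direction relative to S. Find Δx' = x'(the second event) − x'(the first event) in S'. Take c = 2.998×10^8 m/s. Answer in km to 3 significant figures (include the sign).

γ = 1/√(1 − 0.671²) = 1.3487
Δx' = γ(Δx − vΔt) = 1.3487 × (7930 m − 0.671×(2.998×10^8 m/s)×1.45×10^-6 s)
= 1.3487 × (7638.3 m) = 10.3 km

Δx' ≈ 10.3 km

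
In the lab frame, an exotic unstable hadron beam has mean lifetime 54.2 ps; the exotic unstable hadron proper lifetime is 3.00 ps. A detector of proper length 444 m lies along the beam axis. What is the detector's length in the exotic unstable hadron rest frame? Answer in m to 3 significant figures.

L ≈ 24.6 m

Time dilation ⇒ γ = Δt/τ₀ = 54.2/3.00 = 18.067
Length contraction: L = L₀/γ = 444/18.067 = 24.6 m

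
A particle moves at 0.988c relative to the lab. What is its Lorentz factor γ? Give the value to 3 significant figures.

γ = 1/√(1 − β²) = 1/√(1 − 0.988²) = 1/√(0.023856) = 6.47

γ ≈ 6.47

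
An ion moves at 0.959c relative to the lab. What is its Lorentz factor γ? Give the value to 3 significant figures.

γ = 1/√(1 − β²) = 1/√(1 − 0.959²) = 1/√(0.080319) = 3.53

γ ≈ 3.53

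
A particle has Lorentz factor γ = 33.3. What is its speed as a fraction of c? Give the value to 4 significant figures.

β ≈ 0.9995

β = √(1 − 1/γ²) = √(1 − 1/33.3²) = √(0.999098) = 0.9995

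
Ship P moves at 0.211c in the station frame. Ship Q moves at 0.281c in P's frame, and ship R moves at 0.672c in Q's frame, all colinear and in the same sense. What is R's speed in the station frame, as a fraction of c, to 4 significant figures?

Compose boost 2: (0.281 + 0.211)/(1 + 0.281×0.211) = 0.4920/1.05929 = 0.464462
Compose boost 3: (0.672 + 0.464462)/(1 + 0.672×0.464462) = 1.13646/1.31212 = 0.8661

u ≈ 0.8661c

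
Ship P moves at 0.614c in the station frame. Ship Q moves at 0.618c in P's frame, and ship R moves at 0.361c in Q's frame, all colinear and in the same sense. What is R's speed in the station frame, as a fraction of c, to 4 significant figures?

Compose boost 2: (0.618 + 0.614)/(1 + 0.618×0.614) = 1.232/1.37945 = 0.893108
Compose boost 3: (0.361 + 0.893108)/(1 + 0.361×0.893108) = 1.25411/1.32241 = 0.9483

u ≈ 0.9483c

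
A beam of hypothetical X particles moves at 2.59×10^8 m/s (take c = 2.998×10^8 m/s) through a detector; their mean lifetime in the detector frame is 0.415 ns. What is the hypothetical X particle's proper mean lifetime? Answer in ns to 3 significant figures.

β = v/c = 2.59×10^8 / 2.998×10^8 = 0.86391
γ = 1/√(1 − 0.86391²) = 1.9855
Proper time: τ₀ = Δt/γ = 0.415/1.9855 = 0.209 ns

τ₀ ≈ 0.209 ns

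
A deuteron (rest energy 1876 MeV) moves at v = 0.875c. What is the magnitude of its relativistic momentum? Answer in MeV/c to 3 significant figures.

γ = 1/√(1 − 0.875²) = 2.0656
p = γβm₀c = 2.0656 × 0.875 × 1876 MeV/c = 3390 MeV/c

p ≈ 3390 MeV/c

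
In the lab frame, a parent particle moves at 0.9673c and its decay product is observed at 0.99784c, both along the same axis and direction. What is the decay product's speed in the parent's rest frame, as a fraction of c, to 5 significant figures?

u' ≈ 0.87785c

Inverse velocity addition: u' = (u − v)/(1 − uv/c²)
= (0.99784 − 0.9673)/(1 − 0.99784×0.9673) = 0.030540/0.03478937 = 0.87785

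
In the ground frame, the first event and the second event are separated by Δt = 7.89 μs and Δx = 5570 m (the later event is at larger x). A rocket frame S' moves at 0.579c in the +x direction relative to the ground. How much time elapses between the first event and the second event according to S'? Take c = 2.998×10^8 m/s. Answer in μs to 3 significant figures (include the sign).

γ = 1/√(1 − 0.579²) = 1.2265
Δt' = γ(Δt − vΔx/c²) = 1.2265 × (7.89 μs − 0.579×5570 m / (2.998×10^8 m/s))
= 1.2265 × (-2.8673 μs) = -3.52 μs

Δt' ≈ -3.52 μs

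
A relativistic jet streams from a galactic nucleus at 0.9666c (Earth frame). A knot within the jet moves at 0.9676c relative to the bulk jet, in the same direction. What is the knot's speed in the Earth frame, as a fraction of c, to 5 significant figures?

Relativistic velocity addition: u = (u' + v)/(1 + u'v/c²)
= (0.9676 + 0.9666)/(1 + 0.9676×0.9666) = 1.9342/1.935282 = 0.99944

u ≈ 0.99944c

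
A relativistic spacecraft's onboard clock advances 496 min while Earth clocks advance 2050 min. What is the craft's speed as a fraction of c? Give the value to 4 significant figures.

γ = Δt/τ₀ = 2050/496 = 4.13306
β = √(1 − 1/γ²) = √(1 − 1/4.13306²) = 0.9703

β ≈ 0.9703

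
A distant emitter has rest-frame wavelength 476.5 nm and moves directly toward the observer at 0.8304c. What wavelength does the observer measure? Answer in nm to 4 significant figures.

λ_obs ≈ 145.0 nm

Relativistic Doppler: λ_obs = λ_src √((1−β)/(1+β))
= 476.5 × √(0.169600/1.83040) = 476.5 × 0.304397 = 145.0 nm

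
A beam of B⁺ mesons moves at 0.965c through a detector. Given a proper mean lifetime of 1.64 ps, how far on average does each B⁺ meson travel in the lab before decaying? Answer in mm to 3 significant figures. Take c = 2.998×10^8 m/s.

d ≈ 1.81 mm

γ = 1/√(1 − 0.965²) = 3.8132
Dilated lifetime: Δt = γτ₀ = 3.8132 × 1.64 ps = 6.2536 ps
d = vΔt = 0.965c × 6.2536 ps = 2.8931×10^8 m/s × 6.2536×10^-12 s = 1.81 mm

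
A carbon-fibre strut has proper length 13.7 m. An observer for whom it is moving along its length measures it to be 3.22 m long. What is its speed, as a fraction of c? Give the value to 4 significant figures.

γ = L₀/L = 13.7/3.22 = 4.25466
β = √(1 − 1/γ²) = 0.9720

β ≈ 0.9720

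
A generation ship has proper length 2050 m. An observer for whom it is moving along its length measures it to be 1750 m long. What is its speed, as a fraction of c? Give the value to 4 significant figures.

γ = L₀/L = 2050/1750 = 1.17143
β = √(1 − 1/γ²) = 0.5208

β ≈ 0.5208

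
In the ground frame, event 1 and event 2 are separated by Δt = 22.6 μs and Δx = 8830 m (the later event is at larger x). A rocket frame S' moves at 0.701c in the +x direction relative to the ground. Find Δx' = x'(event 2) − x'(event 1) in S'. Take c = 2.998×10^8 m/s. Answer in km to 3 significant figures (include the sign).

Δx' ≈ 5.72 km

γ = 1/√(1 − 0.701²) = 1.4022
Δx' = γ(Δx − vΔt) = 1.4022 × (8830 m − 0.701×(2.998×10^8 m/s)×22.6×10^-6 s)
= 1.4022 × (4080.4 m) = 5.72 km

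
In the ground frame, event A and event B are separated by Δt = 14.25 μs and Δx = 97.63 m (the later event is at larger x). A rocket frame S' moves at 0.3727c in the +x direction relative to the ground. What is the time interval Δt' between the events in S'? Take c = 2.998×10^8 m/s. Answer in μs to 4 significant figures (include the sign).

γ = 1/√(1 − 0.3727²) = 1.07764
Δt' = γ(Δt − vΔx/c²) = 1.07764 × (14.25 μs − 0.3727×97.63 m / (2.998×10^8 m/s))
= 1.07764 × (14.1286 μs) = 15.23 μs

Δt' ≈ 15.23 μs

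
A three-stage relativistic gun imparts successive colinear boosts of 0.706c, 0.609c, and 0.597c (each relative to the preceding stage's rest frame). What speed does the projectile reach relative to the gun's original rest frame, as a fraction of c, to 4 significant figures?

Compose boost 2: (0.609 + 0.706)/(1 + 0.609×0.706) = 1.315/1.42995 = 0.919610
Compose boost 3: (0.597 + 0.919610)/(1 + 0.597×0.919610) = 1.51661/1.54901 = 0.9791

u ≈ 0.9791c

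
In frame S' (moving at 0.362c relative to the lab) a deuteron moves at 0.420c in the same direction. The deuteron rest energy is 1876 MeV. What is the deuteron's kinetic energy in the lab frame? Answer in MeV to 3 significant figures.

K ≈ 679 MeV

u_lab = (0.420 + 0.362)/(1 + 0.420×0.362) = 0.678796
γ = 1/√(1 − 0.678796²) = 1.3618
K = (γ − 1)m₀c² = (1.3618 − 1) × 1876 = 0.36179 × 1876 = 679 MeV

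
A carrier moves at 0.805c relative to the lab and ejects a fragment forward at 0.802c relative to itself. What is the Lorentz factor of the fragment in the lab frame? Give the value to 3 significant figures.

u_lab = (0.802 + 0.805)/(1 + 0.802×0.805) = 1.607/1.64561 = 0.976538
γ = 1/√(1 − 0.976538²) = 4.64

γ ≈ 4.64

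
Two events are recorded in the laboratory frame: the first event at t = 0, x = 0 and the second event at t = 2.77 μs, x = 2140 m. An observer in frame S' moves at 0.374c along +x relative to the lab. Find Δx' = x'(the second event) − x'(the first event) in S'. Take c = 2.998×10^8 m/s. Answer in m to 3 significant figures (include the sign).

γ = 1/√(1 − 0.374²) = 1.0783
Δx' = γ(Δx − vΔt) = 1.0783 × (2140 m − 0.374×(2.998×10^8 m/s)×2.77×10^-6 s)
= 1.0783 × (1829.4 m) = 1970 m

Δx' ≈ 1970 m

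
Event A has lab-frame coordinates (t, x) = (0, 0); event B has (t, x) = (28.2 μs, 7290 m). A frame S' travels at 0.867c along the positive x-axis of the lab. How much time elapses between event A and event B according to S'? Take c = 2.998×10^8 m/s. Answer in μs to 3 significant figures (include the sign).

γ = 1/√(1 − 0.867²) = 2.0068
Δt' = γ(Δt − vΔx/c²) = 2.0068 × (28.2 μs − 0.867×7290 m / (2.998×10^8 m/s))
= 2.0068 × (7.1178 μs) = 14.3 μs

Δt' ≈ 14.3 μs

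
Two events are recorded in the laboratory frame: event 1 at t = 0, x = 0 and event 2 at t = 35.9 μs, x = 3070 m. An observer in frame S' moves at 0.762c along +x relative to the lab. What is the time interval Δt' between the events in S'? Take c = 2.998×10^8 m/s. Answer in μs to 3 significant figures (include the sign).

γ = 1/√(1 − 0.762²) = 1.5442
Δt' = γ(Δt − vΔx/c²) = 1.5442 × (35.9 μs − 0.762×3070 m / (2.998×10^8 m/s))
= 1.5442 × (28.097 μs) = 43.4 μs

Δt' ≈ 43.4 μs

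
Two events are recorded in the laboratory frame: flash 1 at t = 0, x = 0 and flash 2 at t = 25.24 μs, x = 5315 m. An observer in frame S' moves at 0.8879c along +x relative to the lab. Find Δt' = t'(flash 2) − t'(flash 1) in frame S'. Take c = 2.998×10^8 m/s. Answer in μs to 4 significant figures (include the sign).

Δt' ≈ 20.65 μs

γ = 1/√(1 − 0.8879²) = 2.17374
Δt' = γ(Δt − vΔx/c²) = 2.17374 × (25.24 μs − 0.8879×5315 m / (2.998×10^8 m/s))
= 2.17374 × (9.49888 μs) = 20.65 μs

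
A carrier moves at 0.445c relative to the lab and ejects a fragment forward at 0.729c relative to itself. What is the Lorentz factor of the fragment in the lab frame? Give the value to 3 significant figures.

γ ≈ 2.16

u_lab = (0.729 + 0.445)/(1 + 0.729×0.445) = 1.174/1.32441 = 0.886436
γ = 1/√(1 − 0.886436²) = 2.16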